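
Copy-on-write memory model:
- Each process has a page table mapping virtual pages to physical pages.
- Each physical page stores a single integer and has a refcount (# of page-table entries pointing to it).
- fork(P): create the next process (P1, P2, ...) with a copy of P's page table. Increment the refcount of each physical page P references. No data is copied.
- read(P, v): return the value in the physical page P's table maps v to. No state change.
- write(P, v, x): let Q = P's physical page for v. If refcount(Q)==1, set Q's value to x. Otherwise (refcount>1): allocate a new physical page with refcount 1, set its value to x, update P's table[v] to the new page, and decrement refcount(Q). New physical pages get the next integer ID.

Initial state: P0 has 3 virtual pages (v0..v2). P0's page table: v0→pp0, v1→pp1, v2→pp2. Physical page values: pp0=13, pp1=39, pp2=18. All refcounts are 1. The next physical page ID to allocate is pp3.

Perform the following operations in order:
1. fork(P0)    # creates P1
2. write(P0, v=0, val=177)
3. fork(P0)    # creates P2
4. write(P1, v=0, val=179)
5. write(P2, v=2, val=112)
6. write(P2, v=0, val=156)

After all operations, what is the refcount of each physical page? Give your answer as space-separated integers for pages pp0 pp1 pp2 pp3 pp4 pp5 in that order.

Op 1: fork(P0) -> P1. 3 ppages; refcounts: pp0:2 pp1:2 pp2:2
Op 2: write(P0, v0, 177). refcount(pp0)=2>1 -> COPY to pp3. 4 ppages; refcounts: pp0:1 pp1:2 pp2:2 pp3:1
Op 3: fork(P0) -> P2. 4 ppages; refcounts: pp0:1 pp1:3 pp2:3 pp3:2
Op 4: write(P1, v0, 179). refcount(pp0)=1 -> write in place. 4 ppages; refcounts: pp0:1 pp1:3 pp2:3 pp3:2
Op 5: write(P2, v2, 112). refcount(pp2)=3>1 -> COPY to pp4. 5 ppages; refcounts: pp0:1 pp1:3 pp2:2 pp3:2 pp4:1
Op 6: write(P2, v0, 156). refcount(pp3)=2>1 -> COPY to pp5. 6 ppages; refcounts: pp0:1 pp1:3 pp2:2 pp3:1 pp4:1 pp5:1

Answer: 1 3 2 1 1 1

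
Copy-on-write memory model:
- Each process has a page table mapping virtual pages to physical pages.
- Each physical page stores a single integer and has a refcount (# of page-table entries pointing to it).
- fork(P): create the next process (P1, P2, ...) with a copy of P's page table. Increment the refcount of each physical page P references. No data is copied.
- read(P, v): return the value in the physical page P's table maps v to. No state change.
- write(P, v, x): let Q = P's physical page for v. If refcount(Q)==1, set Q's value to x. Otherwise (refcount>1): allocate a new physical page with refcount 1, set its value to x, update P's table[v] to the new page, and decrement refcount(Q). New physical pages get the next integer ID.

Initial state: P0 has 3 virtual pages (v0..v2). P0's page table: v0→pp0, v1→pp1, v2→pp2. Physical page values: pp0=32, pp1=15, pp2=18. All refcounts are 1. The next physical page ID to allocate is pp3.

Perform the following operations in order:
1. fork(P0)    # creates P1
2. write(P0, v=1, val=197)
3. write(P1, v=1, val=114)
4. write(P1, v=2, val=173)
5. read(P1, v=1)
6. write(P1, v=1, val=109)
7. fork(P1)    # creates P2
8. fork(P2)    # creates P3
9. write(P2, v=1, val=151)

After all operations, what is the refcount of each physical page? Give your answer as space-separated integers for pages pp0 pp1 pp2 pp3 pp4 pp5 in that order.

Answer: 4 2 1 1 3 1

Derivation:
Op 1: fork(P0) -> P1. 3 ppages; refcounts: pp0:2 pp1:2 pp2:2
Op 2: write(P0, v1, 197). refcount(pp1)=2>1 -> COPY to pp3. 4 ppages; refcounts: pp0:2 pp1:1 pp2:2 pp3:1
Op 3: write(P1, v1, 114). refcount(pp1)=1 -> write in place. 4 ppages; refcounts: pp0:2 pp1:1 pp2:2 pp3:1
Op 4: write(P1, v2, 173). refcount(pp2)=2>1 -> COPY to pp4. 5 ppages; refcounts: pp0:2 pp1:1 pp2:1 pp3:1 pp4:1
Op 5: read(P1, v1) -> 114. No state change.
Op 6: write(P1, v1, 109). refcount(pp1)=1 -> write in place. 5 ppages; refcounts: pp0:2 pp1:1 pp2:1 pp3:1 pp4:1
Op 7: fork(P1) -> P2. 5 ppages; refcounts: pp0:3 pp1:2 pp2:1 pp3:1 pp4:2
Op 8: fork(P2) -> P3. 5 ppages; refcounts: pp0:4 pp1:3 pp2:1 pp3:1 pp4:3
Op 9: write(P2, v1, 151). refcount(pp1)=3>1 -> COPY to pp5. 6 ppages; refcounts: pp0:4 pp1:2 pp2:1 pp3:1 pp4:3 pp5:1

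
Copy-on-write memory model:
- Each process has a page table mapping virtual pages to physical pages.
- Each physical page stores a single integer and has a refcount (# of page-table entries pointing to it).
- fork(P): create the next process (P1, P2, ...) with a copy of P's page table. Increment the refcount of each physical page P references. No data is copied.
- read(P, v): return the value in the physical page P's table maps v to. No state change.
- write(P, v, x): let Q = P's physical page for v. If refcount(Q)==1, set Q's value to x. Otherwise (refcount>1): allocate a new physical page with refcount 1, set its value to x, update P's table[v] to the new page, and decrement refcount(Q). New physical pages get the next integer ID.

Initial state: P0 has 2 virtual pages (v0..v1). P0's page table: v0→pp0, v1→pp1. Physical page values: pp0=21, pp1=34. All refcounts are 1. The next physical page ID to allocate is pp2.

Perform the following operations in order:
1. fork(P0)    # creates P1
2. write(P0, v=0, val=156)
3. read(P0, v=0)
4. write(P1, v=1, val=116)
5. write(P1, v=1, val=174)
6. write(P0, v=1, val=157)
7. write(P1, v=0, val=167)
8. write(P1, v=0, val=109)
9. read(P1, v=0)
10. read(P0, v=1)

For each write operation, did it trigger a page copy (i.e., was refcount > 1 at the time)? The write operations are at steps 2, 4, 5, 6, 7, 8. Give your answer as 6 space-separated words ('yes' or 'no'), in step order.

Op 1: fork(P0) -> P1. 2 ppages; refcounts: pp0:2 pp1:2
Op 2: write(P0, v0, 156). refcount(pp0)=2>1 -> COPY to pp2. 3 ppages; refcounts: pp0:1 pp1:2 pp2:1
Op 3: read(P0, v0) -> 156. No state change.
Op 4: write(P1, v1, 116). refcount(pp1)=2>1 -> COPY to pp3. 4 ppages; refcounts: pp0:1 pp1:1 pp2:1 pp3:1
Op 5: write(P1, v1, 174). refcount(pp3)=1 -> write in place. 4 ppages; refcounts: pp0:1 pp1:1 pp2:1 pp3:1
Op 6: write(P0, v1, 157). refcount(pp1)=1 -> write in place. 4 ppages; refcounts: pp0:1 pp1:1 pp2:1 pp3:1
Op 7: write(P1, v0, 167). refcount(pp0)=1 -> write in place. 4 ppages; refcounts: pp0:1 pp1:1 pp2:1 pp3:1
Op 8: write(P1, v0, 109). refcount(pp0)=1 -> write in place. 4 ppages; refcounts: pp0:1 pp1:1 pp2:1 pp3:1
Op 9: read(P1, v0) -> 109. No state change.
Op 10: read(P0, v1) -> 157. No state change.

yes yes no no no no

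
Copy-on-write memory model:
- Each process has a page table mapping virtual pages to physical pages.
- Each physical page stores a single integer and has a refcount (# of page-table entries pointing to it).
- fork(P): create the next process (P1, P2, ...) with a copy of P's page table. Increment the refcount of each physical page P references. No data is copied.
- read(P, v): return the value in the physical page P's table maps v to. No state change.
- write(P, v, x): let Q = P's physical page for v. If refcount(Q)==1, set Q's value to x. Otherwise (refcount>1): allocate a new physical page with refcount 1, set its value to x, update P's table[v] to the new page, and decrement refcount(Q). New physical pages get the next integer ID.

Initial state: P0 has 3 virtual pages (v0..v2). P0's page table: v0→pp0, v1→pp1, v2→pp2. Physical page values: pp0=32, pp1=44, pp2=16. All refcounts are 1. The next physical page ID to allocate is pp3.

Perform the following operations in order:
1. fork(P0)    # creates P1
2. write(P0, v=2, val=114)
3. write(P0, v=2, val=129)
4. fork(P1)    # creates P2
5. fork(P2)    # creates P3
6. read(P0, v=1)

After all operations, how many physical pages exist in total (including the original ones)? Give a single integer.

Answer: 4

Derivation:
Op 1: fork(P0) -> P1. 3 ppages; refcounts: pp0:2 pp1:2 pp2:2
Op 2: write(P0, v2, 114). refcount(pp2)=2>1 -> COPY to pp3. 4 ppages; refcounts: pp0:2 pp1:2 pp2:1 pp3:1
Op 3: write(P0, v2, 129). refcount(pp3)=1 -> write in place. 4 ppages; refcounts: pp0:2 pp1:2 pp2:1 pp3:1
Op 4: fork(P1) -> P2. 4 ppages; refcounts: pp0:3 pp1:3 pp2:2 pp3:1
Op 5: fork(P2) -> P3. 4 ppages; refcounts: pp0:4 pp1:4 pp2:3 pp3:1
Op 6: read(P0, v1) -> 44. No state change.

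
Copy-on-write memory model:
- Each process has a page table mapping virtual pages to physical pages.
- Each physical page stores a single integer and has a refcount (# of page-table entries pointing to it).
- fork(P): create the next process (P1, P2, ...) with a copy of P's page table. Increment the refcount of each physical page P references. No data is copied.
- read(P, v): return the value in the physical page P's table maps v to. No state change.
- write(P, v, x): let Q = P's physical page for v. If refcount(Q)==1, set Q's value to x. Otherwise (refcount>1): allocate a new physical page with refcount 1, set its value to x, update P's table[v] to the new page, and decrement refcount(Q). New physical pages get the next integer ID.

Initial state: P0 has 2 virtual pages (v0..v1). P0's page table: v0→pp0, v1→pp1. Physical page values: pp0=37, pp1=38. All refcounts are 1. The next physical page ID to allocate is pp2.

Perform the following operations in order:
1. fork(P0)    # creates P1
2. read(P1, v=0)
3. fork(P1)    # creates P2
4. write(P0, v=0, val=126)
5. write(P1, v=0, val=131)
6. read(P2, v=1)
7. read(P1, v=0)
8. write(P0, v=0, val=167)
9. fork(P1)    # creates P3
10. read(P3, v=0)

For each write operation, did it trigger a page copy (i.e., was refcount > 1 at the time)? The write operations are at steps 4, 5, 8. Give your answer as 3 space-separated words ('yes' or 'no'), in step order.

Op 1: fork(P0) -> P1. 2 ppages; refcounts: pp0:2 pp1:2
Op 2: read(P1, v0) -> 37. No state change.
Op 3: fork(P1) -> P2. 2 ppages; refcounts: pp0:3 pp1:3
Op 4: write(P0, v0, 126). refcount(pp0)=3>1 -> COPY to pp2. 3 ppages; refcounts: pp0:2 pp1:3 pp2:1
Op 5: write(P1, v0, 131). refcount(pp0)=2>1 -> COPY to pp3. 4 ppages; refcounts: pp0:1 pp1:3 pp2:1 pp3:1
Op 6: read(P2, v1) -> 38. No state change.
Op 7: read(P1, v0) -> 131. No state change.
Op 8: write(P0, v0, 167). refcount(pp2)=1 -> write in place. 4 ppages; refcounts: pp0:1 pp1:3 pp2:1 pp3:1
Op 9: fork(P1) -> P3. 4 ppages; refcounts: pp0:1 pp1:4 pp2:1 pp3:2
Op 10: read(P3, v0) -> 131. No state change.

yes yes no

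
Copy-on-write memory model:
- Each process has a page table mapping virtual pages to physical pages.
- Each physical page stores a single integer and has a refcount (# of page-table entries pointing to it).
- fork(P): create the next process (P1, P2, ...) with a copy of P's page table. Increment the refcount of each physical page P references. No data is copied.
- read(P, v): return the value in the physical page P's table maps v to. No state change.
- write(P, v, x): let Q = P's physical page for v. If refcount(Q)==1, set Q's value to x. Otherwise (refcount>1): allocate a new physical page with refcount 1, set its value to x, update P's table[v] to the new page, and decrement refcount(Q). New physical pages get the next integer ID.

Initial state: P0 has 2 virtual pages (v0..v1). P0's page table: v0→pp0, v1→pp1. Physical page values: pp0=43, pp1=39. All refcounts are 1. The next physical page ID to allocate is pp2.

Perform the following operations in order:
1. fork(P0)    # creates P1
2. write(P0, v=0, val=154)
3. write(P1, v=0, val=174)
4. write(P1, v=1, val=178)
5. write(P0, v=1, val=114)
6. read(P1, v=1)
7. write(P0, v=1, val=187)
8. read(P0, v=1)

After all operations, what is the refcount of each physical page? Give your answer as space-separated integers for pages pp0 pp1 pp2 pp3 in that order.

Answer: 1 1 1 1

Derivation:
Op 1: fork(P0) -> P1. 2 ppages; refcounts: pp0:2 pp1:2
Op 2: write(P0, v0, 154). refcount(pp0)=2>1 -> COPY to pp2. 3 ppages; refcounts: pp0:1 pp1:2 pp2:1
Op 3: write(P1, v0, 174). refcount(pp0)=1 -> write in place. 3 ppages; refcounts: pp0:1 pp1:2 pp2:1
Op 4: write(P1, v1, 178). refcount(pp1)=2>1 -> COPY to pp3. 4 ppages; refcounts: pp0:1 pp1:1 pp2:1 pp3:1
Op 5: write(P0, v1, 114). refcount(pp1)=1 -> write in place. 4 ppages; refcounts: pp0:1 pp1:1 pp2:1 pp3:1
Op 6: read(P1, v1) -> 178. No state change.
Op 7: write(P0, v1, 187). refcount(pp1)=1 -> write in place. 4 ppages; refcounts: pp0:1 pp1:1 pp2:1 pp3:1
Op 8: read(P0, v1) -> 187. No state change.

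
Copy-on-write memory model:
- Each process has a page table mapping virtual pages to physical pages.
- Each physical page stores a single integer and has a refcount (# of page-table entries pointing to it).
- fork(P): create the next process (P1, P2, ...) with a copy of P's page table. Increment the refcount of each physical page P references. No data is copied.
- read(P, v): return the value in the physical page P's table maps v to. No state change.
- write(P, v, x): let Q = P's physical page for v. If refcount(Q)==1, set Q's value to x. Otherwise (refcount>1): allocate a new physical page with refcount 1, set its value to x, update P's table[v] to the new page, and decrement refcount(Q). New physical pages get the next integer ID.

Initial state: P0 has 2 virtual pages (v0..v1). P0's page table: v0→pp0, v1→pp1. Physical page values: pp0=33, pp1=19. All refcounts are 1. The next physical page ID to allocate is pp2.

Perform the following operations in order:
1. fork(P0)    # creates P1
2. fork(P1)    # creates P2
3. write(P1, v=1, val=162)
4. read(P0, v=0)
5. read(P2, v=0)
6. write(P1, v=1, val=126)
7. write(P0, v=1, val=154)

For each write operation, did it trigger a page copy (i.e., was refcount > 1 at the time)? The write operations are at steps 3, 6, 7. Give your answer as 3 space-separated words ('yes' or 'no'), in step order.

Op 1: fork(P0) -> P1. 2 ppages; refcounts: pp0:2 pp1:2
Op 2: fork(P1) -> P2. 2 ppages; refcounts: pp0:3 pp1:3
Op 3: write(P1, v1, 162). refcount(pp1)=3>1 -> COPY to pp2. 3 ppages; refcounts: pp0:3 pp1:2 pp2:1
Op 4: read(P0, v0) -> 33. No state change.
Op 5: read(P2, v0) -> 33. No state change.
Op 6: write(P1, v1, 126). refcount(pp2)=1 -> write in place. 3 ppages; refcounts: pp0:3 pp1:2 pp2:1
Op 7: write(P0, v1, 154). refcount(pp1)=2>1 -> COPY to pp3. 4 ppages; refcounts: pp0:3 pp1:1 pp2:1 pp3:1

yes no yes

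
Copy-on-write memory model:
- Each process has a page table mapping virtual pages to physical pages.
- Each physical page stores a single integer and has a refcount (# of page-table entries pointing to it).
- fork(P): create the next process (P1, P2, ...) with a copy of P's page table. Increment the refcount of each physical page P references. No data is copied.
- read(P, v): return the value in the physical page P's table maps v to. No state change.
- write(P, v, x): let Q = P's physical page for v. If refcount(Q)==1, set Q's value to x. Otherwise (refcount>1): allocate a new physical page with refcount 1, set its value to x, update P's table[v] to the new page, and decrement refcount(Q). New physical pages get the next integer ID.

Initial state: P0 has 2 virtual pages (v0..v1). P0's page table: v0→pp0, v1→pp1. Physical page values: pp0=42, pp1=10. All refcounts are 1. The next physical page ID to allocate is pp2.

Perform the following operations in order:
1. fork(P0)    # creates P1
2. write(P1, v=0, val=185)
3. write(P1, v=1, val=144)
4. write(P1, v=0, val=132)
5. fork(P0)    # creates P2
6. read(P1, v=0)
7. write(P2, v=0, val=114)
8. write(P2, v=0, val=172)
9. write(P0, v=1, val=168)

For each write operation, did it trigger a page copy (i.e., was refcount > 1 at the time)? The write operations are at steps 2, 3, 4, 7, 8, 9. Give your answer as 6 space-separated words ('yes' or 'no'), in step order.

Op 1: fork(P0) -> P1. 2 ppages; refcounts: pp0:2 pp1:2
Op 2: write(P1, v0, 185). refcount(pp0)=2>1 -> COPY to pp2. 3 ppages; refcounts: pp0:1 pp1:2 pp2:1
Op 3: write(P1, v1, 144). refcount(pp1)=2>1 -> COPY to pp3. 4 ppages; refcounts: pp0:1 pp1:1 pp2:1 pp3:1
Op 4: write(P1, v0, 132). refcount(pp2)=1 -> write in place. 4 ppages; refcounts: pp0:1 pp1:1 pp2:1 pp3:1
Op 5: fork(P0) -> P2. 4 ppages; refcounts: pp0:2 pp1:2 pp2:1 pp3:1
Op 6: read(P1, v0) -> 132. No state change.
Op 7: write(P2, v0, 114). refcount(pp0)=2>1 -> COPY to pp4. 5 ppages; refcounts: pp0:1 pp1:2 pp2:1 pp3:1 pp4:1
Op 8: write(P2, v0, 172). refcount(pp4)=1 -> write in place. 5 ppages; refcounts: pp0:1 pp1:2 pp2:1 pp3:1 pp4:1
Op 9: write(P0, v1, 168). refcount(pp1)=2>1 -> COPY to pp5. 6 ppages; refcounts: pp0:1 pp1:1 pp2:1 pp3:1 pp4:1 pp5:1

yes yes no yes no yes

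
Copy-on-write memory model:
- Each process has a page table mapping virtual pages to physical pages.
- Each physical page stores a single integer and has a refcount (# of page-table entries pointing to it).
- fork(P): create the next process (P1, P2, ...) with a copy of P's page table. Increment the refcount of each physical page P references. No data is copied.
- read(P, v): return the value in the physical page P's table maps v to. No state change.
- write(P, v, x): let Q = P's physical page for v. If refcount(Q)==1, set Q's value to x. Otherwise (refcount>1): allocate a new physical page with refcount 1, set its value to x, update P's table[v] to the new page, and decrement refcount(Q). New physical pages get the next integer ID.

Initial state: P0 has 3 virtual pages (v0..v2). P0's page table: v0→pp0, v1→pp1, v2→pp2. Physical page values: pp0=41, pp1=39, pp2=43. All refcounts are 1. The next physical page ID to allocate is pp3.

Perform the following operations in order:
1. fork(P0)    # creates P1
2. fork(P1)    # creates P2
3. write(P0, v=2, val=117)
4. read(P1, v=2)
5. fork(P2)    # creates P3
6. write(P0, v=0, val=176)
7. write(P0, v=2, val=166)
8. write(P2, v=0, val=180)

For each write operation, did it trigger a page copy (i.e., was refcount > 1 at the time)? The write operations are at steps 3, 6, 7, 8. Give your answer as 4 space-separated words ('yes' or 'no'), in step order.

Op 1: fork(P0) -> P1. 3 ppages; refcounts: pp0:2 pp1:2 pp2:2
Op 2: fork(P1) -> P2. 3 ppages; refcounts: pp0:3 pp1:3 pp2:3
Op 3: write(P0, v2, 117). refcount(pp2)=3>1 -> COPY to pp3. 4 ppages; refcounts: pp0:3 pp1:3 pp2:2 pp3:1
Op 4: read(P1, v2) -> 43. No state change.
Op 5: fork(P2) -> P3. 4 ppages; refcounts: pp0:4 pp1:4 pp2:3 pp3:1
Op 6: write(P0, v0, 176). refcount(pp0)=4>1 -> COPY to pp4. 5 ppages; refcounts: pp0:3 pp1:4 pp2:3 pp3:1 pp4:1
Op 7: write(P0, v2, 166). refcount(pp3)=1 -> write in place. 5 ppages; refcounts: pp0:3 pp1:4 pp2:3 pp3:1 pp4:1
Op 8: write(P2, v0, 180). refcount(pp0)=3>1 -> COPY to pp5. 6 ppages; refcounts: pp0:2 pp1:4 pp2:3 pp3:1 pp4:1 pp5:1

yes yes no yes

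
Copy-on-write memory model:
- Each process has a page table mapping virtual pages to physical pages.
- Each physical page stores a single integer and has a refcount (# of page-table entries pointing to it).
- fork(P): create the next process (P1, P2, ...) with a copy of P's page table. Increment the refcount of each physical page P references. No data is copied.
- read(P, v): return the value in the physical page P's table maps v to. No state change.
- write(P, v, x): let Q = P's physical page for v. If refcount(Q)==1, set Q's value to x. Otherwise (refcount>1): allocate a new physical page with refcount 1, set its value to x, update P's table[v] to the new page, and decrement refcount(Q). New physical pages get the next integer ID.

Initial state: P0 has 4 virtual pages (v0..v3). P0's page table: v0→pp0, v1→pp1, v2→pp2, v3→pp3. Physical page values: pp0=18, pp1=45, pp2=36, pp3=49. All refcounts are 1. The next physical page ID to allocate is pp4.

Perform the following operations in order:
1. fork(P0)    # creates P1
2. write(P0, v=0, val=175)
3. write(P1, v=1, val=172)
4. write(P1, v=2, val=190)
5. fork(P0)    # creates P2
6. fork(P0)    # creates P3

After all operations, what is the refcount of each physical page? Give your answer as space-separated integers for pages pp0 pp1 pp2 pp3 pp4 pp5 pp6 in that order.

Op 1: fork(P0) -> P1. 4 ppages; refcounts: pp0:2 pp1:2 pp2:2 pp3:2
Op 2: write(P0, v0, 175). refcount(pp0)=2>1 -> COPY to pp4. 5 ppages; refcounts: pp0:1 pp1:2 pp2:2 pp3:2 pp4:1
Op 3: write(P1, v1, 172). refcount(pp1)=2>1 -> COPY to pp5. 6 ppages; refcounts: pp0:1 pp1:1 pp2:2 pp3:2 pp4:1 pp5:1
Op 4: write(P1, v2, 190). refcount(pp2)=2>1 -> COPY to pp6. 7 ppages; refcounts: pp0:1 pp1:1 pp2:1 pp3:2 pp4:1 pp5:1 pp6:1
Op 5: fork(P0) -> P2. 7 ppages; refcounts: pp0:1 pp1:2 pp2:2 pp3:3 pp4:2 pp5:1 pp6:1
Op 6: fork(P0) -> P3. 7 ppages; refcounts: pp0:1 pp1:3 pp2:3 pp3:4 pp4:3 pp5:1 pp6:1

Answer: 1 3 3 4 3 1 1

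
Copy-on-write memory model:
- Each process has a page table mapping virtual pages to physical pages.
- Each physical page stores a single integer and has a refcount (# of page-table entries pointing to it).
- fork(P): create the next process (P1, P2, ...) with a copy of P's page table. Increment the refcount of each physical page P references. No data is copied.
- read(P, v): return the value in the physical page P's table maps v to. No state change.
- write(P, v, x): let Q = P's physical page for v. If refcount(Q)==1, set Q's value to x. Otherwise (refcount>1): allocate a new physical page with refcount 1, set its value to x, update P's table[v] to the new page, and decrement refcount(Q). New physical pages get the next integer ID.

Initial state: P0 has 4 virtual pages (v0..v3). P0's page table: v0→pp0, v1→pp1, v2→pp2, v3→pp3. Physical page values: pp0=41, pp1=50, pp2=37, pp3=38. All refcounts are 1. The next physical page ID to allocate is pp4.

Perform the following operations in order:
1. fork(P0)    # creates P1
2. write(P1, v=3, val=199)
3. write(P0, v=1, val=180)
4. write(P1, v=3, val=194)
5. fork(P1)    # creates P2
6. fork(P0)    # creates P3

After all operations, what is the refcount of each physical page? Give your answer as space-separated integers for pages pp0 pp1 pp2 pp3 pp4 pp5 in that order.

Op 1: fork(P0) -> P1. 4 ppages; refcounts: pp0:2 pp1:2 pp2:2 pp3:2
Op 2: write(P1, v3, 199). refcount(pp3)=2>1 -> COPY to pp4. 5 ppages; refcounts: pp0:2 pp1:2 pp2:2 pp3:1 pp4:1
Op 3: write(P0, v1, 180). refcount(pp1)=2>1 -> COPY to pp5. 6 ppages; refcounts: pp0:2 pp1:1 pp2:2 pp3:1 pp4:1 pp5:1
Op 4: write(P1, v3, 194). refcount(pp4)=1 -> write in place. 6 ppages; refcounts: pp0:2 pp1:1 pp2:2 pp3:1 pp4:1 pp5:1
Op 5: fork(P1) -> P2. 6 ppages; refcounts: pp0:3 pp1:2 pp2:3 pp3:1 pp4:2 pp5:1
Op 6: fork(P0) -> P3. 6 ppages; refcounts: pp0:4 pp1:2 pp2:4 pp3:2 pp4:2 pp5:2

Answer: 4 2 4 2 2 2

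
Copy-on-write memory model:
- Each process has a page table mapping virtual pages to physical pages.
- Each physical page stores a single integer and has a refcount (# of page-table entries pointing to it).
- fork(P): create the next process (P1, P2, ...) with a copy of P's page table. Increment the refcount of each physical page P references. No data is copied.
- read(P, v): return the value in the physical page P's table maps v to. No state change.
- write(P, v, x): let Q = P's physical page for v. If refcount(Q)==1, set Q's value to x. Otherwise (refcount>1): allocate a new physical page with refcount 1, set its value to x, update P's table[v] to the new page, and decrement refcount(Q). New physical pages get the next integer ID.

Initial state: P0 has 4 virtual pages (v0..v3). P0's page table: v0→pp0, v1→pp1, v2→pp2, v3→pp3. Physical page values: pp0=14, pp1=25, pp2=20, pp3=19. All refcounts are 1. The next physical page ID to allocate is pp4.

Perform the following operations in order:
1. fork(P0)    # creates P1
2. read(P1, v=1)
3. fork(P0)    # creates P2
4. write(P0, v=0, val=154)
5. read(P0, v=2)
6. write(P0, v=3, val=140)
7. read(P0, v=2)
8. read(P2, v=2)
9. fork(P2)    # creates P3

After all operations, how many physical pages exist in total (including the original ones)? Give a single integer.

Answer: 6

Derivation:
Op 1: fork(P0) -> P1. 4 ppages; refcounts: pp0:2 pp1:2 pp2:2 pp3:2
Op 2: read(P1, v1) -> 25. No state change.
Op 3: fork(P0) -> P2. 4 ppages; refcounts: pp0:3 pp1:3 pp2:3 pp3:3
Op 4: write(P0, v0, 154). refcount(pp0)=3>1 -> COPY to pp4. 5 ppages; refcounts: pp0:2 pp1:3 pp2:3 pp3:3 pp4:1
Op 5: read(P0, v2) -> 20. No state change.
Op 6: write(P0, v3, 140). refcount(pp3)=3>1 -> COPY to pp5. 6 ppages; refcounts: pp0:2 pp1:3 pp2:3 pp3:2 pp4:1 pp5:1
Op 7: read(P0, v2) -> 20. No state change.
Op 8: read(P2, v2) -> 20. No state change.
Op 9: fork(P2) -> P3. 6 ppages; refcounts: pp0:3 pp1:4 pp2:4 pp3:3 pp4:1 pp5:1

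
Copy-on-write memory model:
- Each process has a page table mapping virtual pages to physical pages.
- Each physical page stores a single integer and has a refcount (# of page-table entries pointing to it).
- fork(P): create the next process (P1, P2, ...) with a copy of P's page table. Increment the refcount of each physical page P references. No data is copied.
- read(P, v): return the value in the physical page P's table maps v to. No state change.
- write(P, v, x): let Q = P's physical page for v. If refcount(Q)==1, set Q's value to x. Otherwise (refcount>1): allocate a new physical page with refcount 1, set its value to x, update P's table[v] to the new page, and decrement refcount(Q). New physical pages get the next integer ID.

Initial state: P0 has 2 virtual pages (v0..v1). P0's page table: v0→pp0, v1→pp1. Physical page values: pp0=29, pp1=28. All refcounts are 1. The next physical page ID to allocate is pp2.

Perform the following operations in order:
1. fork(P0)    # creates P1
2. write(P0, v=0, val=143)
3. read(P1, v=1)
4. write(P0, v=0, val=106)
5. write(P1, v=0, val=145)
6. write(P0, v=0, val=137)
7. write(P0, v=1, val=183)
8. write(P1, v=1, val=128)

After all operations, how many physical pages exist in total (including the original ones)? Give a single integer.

Op 1: fork(P0) -> P1. 2 ppages; refcounts: pp0:2 pp1:2
Op 2: write(P0, v0, 143). refcount(pp0)=2>1 -> COPY to pp2. 3 ppages; refcounts: pp0:1 pp1:2 pp2:1
Op 3: read(P1, v1) -> 28. No state change.
Op 4: write(P0, v0, 106). refcount(pp2)=1 -> write in place. 3 ppages; refcounts: pp0:1 pp1:2 pp2:1
Op 5: write(P1, v0, 145). refcount(pp0)=1 -> write in place. 3 ppages; refcounts: pp0:1 pp1:2 pp2:1
Op 6: write(P0, v0, 137). refcount(pp2)=1 -> write in place. 3 ppages; refcounts: pp0:1 pp1:2 pp2:1
Op 7: write(P0, v1, 183). refcount(pp1)=2>1 -> COPY to pp3. 4 ppages; refcounts: pp0:1 pp1:1 pp2:1 pp3:1
Op 8: write(P1, v1, 128). refcount(pp1)=1 -> write in place. 4 ppages; refcounts: pp0:1 pp1:1 pp2:1 pp3:1

Answer: 4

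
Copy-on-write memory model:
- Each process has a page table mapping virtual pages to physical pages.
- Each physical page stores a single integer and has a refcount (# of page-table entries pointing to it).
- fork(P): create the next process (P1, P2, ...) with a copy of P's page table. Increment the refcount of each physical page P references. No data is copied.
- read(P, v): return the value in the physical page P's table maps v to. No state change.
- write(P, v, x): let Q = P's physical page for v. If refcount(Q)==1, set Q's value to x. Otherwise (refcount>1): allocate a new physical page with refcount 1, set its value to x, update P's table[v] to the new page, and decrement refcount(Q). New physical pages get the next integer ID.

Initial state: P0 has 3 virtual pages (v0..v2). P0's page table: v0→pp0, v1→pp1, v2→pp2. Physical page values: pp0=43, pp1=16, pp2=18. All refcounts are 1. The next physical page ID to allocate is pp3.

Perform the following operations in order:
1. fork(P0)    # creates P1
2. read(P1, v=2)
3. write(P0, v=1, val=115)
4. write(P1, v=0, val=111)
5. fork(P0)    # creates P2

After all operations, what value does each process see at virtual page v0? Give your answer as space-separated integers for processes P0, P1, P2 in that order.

Op 1: fork(P0) -> P1. 3 ppages; refcounts: pp0:2 pp1:2 pp2:2
Op 2: read(P1, v2) -> 18. No state change.
Op 3: write(P0, v1, 115). refcount(pp1)=2>1 -> COPY to pp3. 4 ppages; refcounts: pp0:2 pp1:1 pp2:2 pp3:1
Op 4: write(P1, v0, 111). refcount(pp0)=2>1 -> COPY to pp4. 5 ppages; refcounts: pp0:1 pp1:1 pp2:2 pp3:1 pp4:1
Op 5: fork(P0) -> P2. 5 ppages; refcounts: pp0:2 pp1:1 pp2:3 pp3:2 pp4:1
P0: v0 -> pp0 = 43
P1: v0 -> pp4 = 111
P2: v0 -> pp0 = 43

Answer: 43 111 43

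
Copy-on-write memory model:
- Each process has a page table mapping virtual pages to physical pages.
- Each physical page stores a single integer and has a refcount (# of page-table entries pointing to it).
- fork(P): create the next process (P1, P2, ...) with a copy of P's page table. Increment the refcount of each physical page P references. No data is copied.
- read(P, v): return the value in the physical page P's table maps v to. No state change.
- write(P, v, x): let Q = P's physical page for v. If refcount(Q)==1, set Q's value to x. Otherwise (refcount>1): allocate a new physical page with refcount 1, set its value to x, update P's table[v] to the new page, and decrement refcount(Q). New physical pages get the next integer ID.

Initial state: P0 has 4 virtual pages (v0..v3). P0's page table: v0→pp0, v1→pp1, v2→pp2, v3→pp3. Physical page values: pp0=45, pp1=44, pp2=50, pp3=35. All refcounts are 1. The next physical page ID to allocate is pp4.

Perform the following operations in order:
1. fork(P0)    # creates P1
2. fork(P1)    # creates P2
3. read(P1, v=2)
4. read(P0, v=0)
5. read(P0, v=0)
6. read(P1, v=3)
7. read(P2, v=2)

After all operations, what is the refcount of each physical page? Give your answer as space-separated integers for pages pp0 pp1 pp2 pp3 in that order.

Op 1: fork(P0) -> P1. 4 ppages; refcounts: pp0:2 pp1:2 pp2:2 pp3:2
Op 2: fork(P1) -> P2. 4 ppages; refcounts: pp0:3 pp1:3 pp2:3 pp3:3
Op 3: read(P1, v2) -> 50. No state change.
Op 4: read(P0, v0) -> 45. No state change.
Op 5: read(P0, v0) -> 45. No state change.
Op 6: read(P1, v3) -> 35. No state change.
Op 7: read(P2, v2) -> 50. No state change.

Answer: 3 3 3 3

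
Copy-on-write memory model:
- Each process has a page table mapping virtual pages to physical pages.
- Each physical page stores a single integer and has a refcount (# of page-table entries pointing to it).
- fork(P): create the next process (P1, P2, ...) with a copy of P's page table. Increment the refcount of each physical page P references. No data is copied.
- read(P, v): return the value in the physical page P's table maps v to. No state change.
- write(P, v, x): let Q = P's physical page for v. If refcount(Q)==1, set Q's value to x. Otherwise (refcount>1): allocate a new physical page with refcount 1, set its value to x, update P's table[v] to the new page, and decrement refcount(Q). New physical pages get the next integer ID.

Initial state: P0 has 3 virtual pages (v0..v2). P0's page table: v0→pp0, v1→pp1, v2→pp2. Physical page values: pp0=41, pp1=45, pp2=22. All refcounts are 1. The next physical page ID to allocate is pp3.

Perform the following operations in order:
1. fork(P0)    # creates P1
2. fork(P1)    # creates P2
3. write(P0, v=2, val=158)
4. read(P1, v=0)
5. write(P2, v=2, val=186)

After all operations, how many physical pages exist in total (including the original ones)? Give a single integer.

Op 1: fork(P0) -> P1. 3 ppages; refcounts: pp0:2 pp1:2 pp2:2
Op 2: fork(P1) -> P2. 3 ppages; refcounts: pp0:3 pp1:3 pp2:3
Op 3: write(P0, v2, 158). refcount(pp2)=3>1 -> COPY to pp3. 4 ppages; refcounts: pp0:3 pp1:3 pp2:2 pp3:1
Op 4: read(P1, v0) -> 41. No state change.
Op 5: write(P2, v2, 186). refcount(pp2)=2>1 -> COPY to pp4. 5 ppages; refcounts: pp0:3 pp1:3 pp2:1 pp3:1 pp4:1

Answer: 5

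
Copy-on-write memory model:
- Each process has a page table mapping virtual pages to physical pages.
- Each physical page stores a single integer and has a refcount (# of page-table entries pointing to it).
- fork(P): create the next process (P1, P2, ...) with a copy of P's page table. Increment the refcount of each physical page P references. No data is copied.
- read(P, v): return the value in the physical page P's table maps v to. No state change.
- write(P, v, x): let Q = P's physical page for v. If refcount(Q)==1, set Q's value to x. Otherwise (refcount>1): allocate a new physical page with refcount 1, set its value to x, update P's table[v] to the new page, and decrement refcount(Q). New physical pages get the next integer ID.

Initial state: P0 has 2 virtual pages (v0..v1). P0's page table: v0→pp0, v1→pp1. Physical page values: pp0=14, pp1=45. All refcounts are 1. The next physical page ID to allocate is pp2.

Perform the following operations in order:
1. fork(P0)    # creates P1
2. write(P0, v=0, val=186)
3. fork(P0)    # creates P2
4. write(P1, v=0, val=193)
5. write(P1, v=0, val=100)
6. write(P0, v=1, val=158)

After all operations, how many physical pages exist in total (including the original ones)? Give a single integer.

Answer: 4

Derivation:
Op 1: fork(P0) -> P1. 2 ppages; refcounts: pp0:2 pp1:2
Op 2: write(P0, v0, 186). refcount(pp0)=2>1 -> COPY to pp2. 3 ppages; refcounts: pp0:1 pp1:2 pp2:1
Op 3: fork(P0) -> P2. 3 ppages; refcounts: pp0:1 pp1:3 pp2:2
Op 4: write(P1, v0, 193). refcount(pp0)=1 -> write in place. 3 ppages; refcounts: pp0:1 pp1:3 pp2:2
Op 5: write(P1, v0, 100). refcount(pp0)=1 -> write in place. 3 ppages; refcounts: pp0:1 pp1:3 pp2:2
Op 6: write(P0, v1, 158). refcount(pp1)=3>1 -> COPY to pp3. 4 ppages; refcounts: pp0:1 pp1:2 pp2:2 pp3:1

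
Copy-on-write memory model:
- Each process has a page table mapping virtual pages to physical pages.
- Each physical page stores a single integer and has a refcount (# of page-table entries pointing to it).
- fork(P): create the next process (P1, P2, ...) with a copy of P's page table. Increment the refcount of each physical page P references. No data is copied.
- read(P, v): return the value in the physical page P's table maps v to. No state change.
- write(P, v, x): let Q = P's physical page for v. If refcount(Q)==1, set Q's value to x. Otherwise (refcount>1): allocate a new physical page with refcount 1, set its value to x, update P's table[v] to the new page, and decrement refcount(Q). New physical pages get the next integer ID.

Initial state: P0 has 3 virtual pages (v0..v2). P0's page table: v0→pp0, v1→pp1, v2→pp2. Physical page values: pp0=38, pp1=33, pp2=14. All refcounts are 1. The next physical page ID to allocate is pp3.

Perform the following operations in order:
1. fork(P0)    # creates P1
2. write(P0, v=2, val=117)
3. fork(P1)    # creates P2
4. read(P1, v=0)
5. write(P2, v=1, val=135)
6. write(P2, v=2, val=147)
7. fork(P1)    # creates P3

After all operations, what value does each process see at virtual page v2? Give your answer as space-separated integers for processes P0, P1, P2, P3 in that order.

Answer: 117 14 147 14

Derivation:
Op 1: fork(P0) -> P1. 3 ppages; refcounts: pp0:2 pp1:2 pp2:2
Op 2: write(P0, v2, 117). refcount(pp2)=2>1 -> COPY to pp3. 4 ppages; refcounts: pp0:2 pp1:2 pp2:1 pp3:1
Op 3: fork(P1) -> P2. 4 ppages; refcounts: pp0:3 pp1:3 pp2:2 pp3:1
Op 4: read(P1, v0) -> 38. No state change.
Op 5: write(P2, v1, 135). refcount(pp1)=3>1 -> COPY to pp4. 5 ppages; refcounts: pp0:3 pp1:2 pp2:2 pp3:1 pp4:1
Op 6: write(P2, v2, 147). refcount(pp2)=2>1 -> COPY to pp5. 6 ppages; refcounts: pp0:3 pp1:2 pp2:1 pp3:1 pp4:1 pp5:1
Op 7: fork(P1) -> P3. 6 ppages; refcounts: pp0:4 pp1:3 pp2:2 pp3:1 pp4:1 pp5:1
P0: v2 -> pp3 = 117
P1: v2 -> pp2 = 14
P2: v2 -> pp5 = 147
P3: v2 -> pp2 = 14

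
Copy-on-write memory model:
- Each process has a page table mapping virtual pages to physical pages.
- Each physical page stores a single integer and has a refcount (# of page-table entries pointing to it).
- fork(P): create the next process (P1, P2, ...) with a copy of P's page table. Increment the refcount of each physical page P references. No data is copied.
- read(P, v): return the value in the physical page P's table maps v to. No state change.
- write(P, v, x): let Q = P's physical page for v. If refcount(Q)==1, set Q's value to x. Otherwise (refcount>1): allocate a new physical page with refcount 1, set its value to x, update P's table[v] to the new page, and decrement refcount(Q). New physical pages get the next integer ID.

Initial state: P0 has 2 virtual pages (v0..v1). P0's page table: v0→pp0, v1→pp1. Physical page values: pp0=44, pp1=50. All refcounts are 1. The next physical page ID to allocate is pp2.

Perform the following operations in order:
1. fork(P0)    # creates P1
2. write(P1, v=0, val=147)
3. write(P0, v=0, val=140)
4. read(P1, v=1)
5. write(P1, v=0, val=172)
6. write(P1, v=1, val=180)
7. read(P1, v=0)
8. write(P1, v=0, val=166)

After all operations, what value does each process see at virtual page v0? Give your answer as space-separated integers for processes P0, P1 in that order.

Answer: 140 166

Derivation:
Op 1: fork(P0) -> P1. 2 ppages; refcounts: pp0:2 pp1:2
Op 2: write(P1, v0, 147). refcount(pp0)=2>1 -> COPY to pp2. 3 ppages; refcounts: pp0:1 pp1:2 pp2:1
Op 3: write(P0, v0, 140). refcount(pp0)=1 -> write in place. 3 ppages; refcounts: pp0:1 pp1:2 pp2:1
Op 4: read(P1, v1) -> 50. No state change.
Op 5: write(P1, v0, 172). refcount(pp2)=1 -> write in place. 3 ppages; refcounts: pp0:1 pp1:2 pp2:1
Op 6: write(P1, v1, 180). refcount(pp1)=2>1 -> COPY to pp3. 4 ppages; refcounts: pp0:1 pp1:1 pp2:1 pp3:1
Op 7: read(P1, v0) -> 172. No state change.
Op 8: write(P1, v0, 166). refcount(pp2)=1 -> write in place. 4 ppages; refcounts: pp0:1 pp1:1 pp2:1 pp3:1
P0: v0 -> pp0 = 140
P1: v0 -> pp2 = 166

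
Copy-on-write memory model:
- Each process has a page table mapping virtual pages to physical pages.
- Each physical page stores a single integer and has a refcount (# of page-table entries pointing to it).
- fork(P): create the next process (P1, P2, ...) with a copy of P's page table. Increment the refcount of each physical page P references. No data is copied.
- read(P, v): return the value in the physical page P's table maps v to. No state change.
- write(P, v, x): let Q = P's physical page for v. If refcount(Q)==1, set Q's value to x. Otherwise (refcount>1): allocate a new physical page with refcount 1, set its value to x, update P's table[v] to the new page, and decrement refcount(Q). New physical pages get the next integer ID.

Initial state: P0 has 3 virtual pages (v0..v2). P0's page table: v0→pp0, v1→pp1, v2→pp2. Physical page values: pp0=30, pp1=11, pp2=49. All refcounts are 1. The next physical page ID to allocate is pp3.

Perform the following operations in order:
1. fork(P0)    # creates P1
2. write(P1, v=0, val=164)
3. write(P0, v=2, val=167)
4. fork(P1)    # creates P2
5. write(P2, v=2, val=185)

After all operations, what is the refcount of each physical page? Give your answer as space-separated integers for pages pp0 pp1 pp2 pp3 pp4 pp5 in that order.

Op 1: fork(P0) -> P1. 3 ppages; refcounts: pp0:2 pp1:2 pp2:2
Op 2: write(P1, v0, 164). refcount(pp0)=2>1 -> COPY to pp3. 4 ppages; refcounts: pp0:1 pp1:2 pp2:2 pp3:1
Op 3: write(P0, v2, 167). refcount(pp2)=2>1 -> COPY to pp4. 5 ppages; refcounts: pp0:1 pp1:2 pp2:1 pp3:1 pp4:1
Op 4: fork(P1) -> P2. 5 ppages; refcounts: pp0:1 pp1:3 pp2:2 pp3:2 pp4:1
Op 5: write(P2, v2, 185). refcount(pp2)=2>1 -> COPY to pp5. 6 ppages; refcounts: pp0:1 pp1:3 pp2:1 pp3:2 pp4:1 pp5:1

Answer: 1 3 1 2 1 1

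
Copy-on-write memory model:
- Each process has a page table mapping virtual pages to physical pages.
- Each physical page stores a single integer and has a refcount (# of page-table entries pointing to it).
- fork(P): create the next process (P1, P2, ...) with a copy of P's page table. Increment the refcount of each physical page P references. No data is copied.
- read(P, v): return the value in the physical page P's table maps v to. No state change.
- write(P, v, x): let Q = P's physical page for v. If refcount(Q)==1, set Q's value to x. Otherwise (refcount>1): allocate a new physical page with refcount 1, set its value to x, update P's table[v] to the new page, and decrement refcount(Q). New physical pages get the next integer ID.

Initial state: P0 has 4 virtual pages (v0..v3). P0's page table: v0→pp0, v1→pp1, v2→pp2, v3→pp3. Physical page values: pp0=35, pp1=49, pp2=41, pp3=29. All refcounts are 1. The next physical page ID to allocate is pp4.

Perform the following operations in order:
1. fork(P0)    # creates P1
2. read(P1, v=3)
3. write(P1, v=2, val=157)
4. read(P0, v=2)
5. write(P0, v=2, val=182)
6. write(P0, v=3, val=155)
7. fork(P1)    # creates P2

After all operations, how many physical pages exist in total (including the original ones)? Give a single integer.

Answer: 6

Derivation:
Op 1: fork(P0) -> P1. 4 ppages; refcounts: pp0:2 pp1:2 pp2:2 pp3:2
Op 2: read(P1, v3) -> 29. No state change.
Op 3: write(P1, v2, 157). refcount(pp2)=2>1 -> COPY to pp4. 5 ppages; refcounts: pp0:2 pp1:2 pp2:1 pp3:2 pp4:1
Op 4: read(P0, v2) -> 41. No state change.
Op 5: write(P0, v2, 182). refcount(pp2)=1 -> write in place. 5 ppages; refcounts: pp0:2 pp1:2 pp2:1 pp3:2 pp4:1
Op 6: write(P0, v3, 155). refcount(pp3)=2>1 -> COPY to pp5. 6 ppages; refcounts: pp0:2 pp1:2 pp2:1 pp3:1 pp4:1 pp5:1
Op 7: fork(P1) -> P2. 6 ppages; refcounts: pp0:3 pp1:3 pp2:1 pp3:2 pp4:2 pp5:1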